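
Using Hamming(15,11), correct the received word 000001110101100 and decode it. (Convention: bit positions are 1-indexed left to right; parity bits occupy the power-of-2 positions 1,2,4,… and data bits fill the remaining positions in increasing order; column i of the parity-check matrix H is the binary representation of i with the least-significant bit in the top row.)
Syndrome s = H · r^T (mod 2), r = 000001110101100:
  s[0] = (101010101010101)·(000001110101100) mod 2 = 0+0+0+0+0+0+1+0+0+0+0+0+1+0+0 mod 2 = 0
  s[1] = (011001100110011)·(000001110101100) mod 2 = 0+0+0+0+0+1+1+0+0+1+0+0+0+0+0 mod 2 = 1
  s[2] = (000111100001111)·(000001110101100) mod 2 = 0+0+0+0+0+1+1+0+0+0+0+1+1+0+0 mod 2 = 0
  s[3] = (000000011111111)·(000001110101100) mod 2 = 0+0+0+0+0+0+0+1+0+1+0+1+1+0+0 mod 2 = 0
Syndrome = 0100
Column 2 of H equals this syndrome → error at bit 2 (1-indexed).
Flip bit 2: 000001110101100 → 010001110101100
Extract data bits at positions {3,5,6,7,9,10,11,12,13,14,15}: 00110101100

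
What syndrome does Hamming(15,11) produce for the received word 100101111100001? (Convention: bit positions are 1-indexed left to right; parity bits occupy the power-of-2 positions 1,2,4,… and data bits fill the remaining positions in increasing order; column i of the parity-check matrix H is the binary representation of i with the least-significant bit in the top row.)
Syndrome s = H · r^T (mod 2), r = 100101111100001:
  s[0] = (101010101010101)·(100101111100001) mod 2 = 1+0+0+0+0+0+1+0+1+0+0+0+0+0+1 mod 2 = 0
  s[1] = (011001100110011)·(100101111100001) mod 2 = 0+0+0+0+0+1+1+0+0+1+0+0+0+0+1 mod 2 = 0
  s[2] = (000111100001111)·(100101111100001) mod 2 = 0+0+0+1+0+1+1+0+0+0+0+0+0+0+1 mod 2 = 0
  s[3] = (000000011111111)·(100101111100001) mod 2 = 0+0+0+0+0+0+0+1+1+1+0+0+0+0+1 mod 2 = 0
Syndrome = 0000
s = 0: no error detected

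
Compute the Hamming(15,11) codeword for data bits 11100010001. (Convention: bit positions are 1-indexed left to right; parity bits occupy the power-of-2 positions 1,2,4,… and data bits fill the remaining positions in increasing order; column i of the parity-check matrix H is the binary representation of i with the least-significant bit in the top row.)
Codeword c = d · G (mod 2), d = 11100010001:
  c[0] = d·G[:,0] = (11100010001)·(11011010101) mod 2 = 1+1+0+0+0+0+1+0+0+0+1 mod 2 = 0
  c[1] = d·G[:,1] = (11100010001)·(10110110011) mod 2 = 1+0+1+0+0+0+1+0+0+0+1 mod 2 = 0
  c[2] = d·G[:,2] = (11100010001)·(10000000000) mod 2 = 1+0+0+0+0+0+0+0+0+0+0 mod 2 = 1
  c[3] = d·G[:,3] = (11100010001)·(01110001111) mod 2 = 0+1+1+0+0+0+0+0+0+0+1 mod 2 = 1
  c[4] = d·G[:,4] = (11100010001)·(01000000000) mod 2 = 0+1+0+0+0+0+0+0+0+0+0 mod 2 = 1
  c[5] = d·G[:,5] = (11100010001)·(00100000000) mod 2 = 0+0+1+0+0+0+0+0+0+0+0 mod 2 = 1
  c[6] = d·G[:,6] = (11100010001)·(00010000000) mod 2 = 0+0+0+0+0+0+0+0+0+0+0 mod 2 = 0
  c[7] = d·G[:,7] = (11100010001)·(00001111111) mod 2 = 0+0+0+0+0+0+1+0+0+0+1 mod 2 = 0
  c[8] = d·G[:,8] = (11100010001)·(00001000000) mod 2 = 0+0+0+0+0+0+0+0+0+0+0 mod 2 = 0
  c[9] = d·G[:,9] = (11100010001)·(00000100000) mod 2 = 0+0+0+0+0+0+0+0+0+0+0 mod 2 = 0
  c[10] = d·G[:,10] = (11100010001)·(00000010000) mod 2 = 0+0+0+0+0+0+1+0+0+0+0 mod 2 = 1
  c[11] = d·G[:,11] = (11100010001)·(00000001000) mod 2 = 0+0+0+0+0+0+0+0+0+0+0 mod 2 = 0
  c[12] = d·G[:,12] = (11100010001)·(00000000100) mod 2 = 0+0+0+0+0+0+0+0+0+0+0 mod 2 = 0
  c[13] = d·G[:,13] = (11100010001)·(00000000010) mod 2 = 0+0+0+0+0+0+0+0+0+0+0 mod 2 = 0
  c[14] = d·G[:,14] = (11100010001)·(00000000001) mod 2 = 0+0+0+0+0+0+0+0+0+0+1 mod 2 = 1
Codeword = 001111000010001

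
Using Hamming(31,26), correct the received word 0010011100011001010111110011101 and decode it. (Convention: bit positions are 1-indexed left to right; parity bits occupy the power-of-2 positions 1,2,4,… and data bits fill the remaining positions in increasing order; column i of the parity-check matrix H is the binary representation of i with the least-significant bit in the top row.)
Syndrome s = H · r^T (mod 2), r = 0010011100011001010111110011101:
  s[0] = (1010101010101010101010101010101)·(0010011100011001010111110011101) mod 2 = 0+0+1+0+0+0+1+0+0+0+0+0+1+0+0+0+0+0+0+0+1+0+1+0+0+0+1+0+1+0+1 mod 2 = 0
  s[1] = (0110011001100110011001100110011)·(0010011100011001010111110011101) mod 2 = 0+0+1+0+0+1+1+0+0+0+0+0+0+0+0+0+0+1+0+0+0+1+1+0+0+0+1+0+0+0+1 mod 2 = 0
  s[2] = (0001111000011110000111100001111)·(0010011100011001010111110011101) mod 2 = 0+0+0+0+0+1+1+0+0+0+0+1+1+0+0+0+0+0+0+1+1+1+1+0+0+0+0+1+1+0+1 mod 2 = 1
  s[3] = (0000000111111110000000011111111)·(0010011100011001010111110011101) mod 2 = 0+0+0+0+0+0+0+1+0+0+0+1+1+0+0+0+0+0+0+0+0+0+0+1+0+0+1+1+1+0+1 mod 2 = 0
  s[4] = (0000000000000001111111111111111)·(0010011100011001010111110011101) mod 2 = 0+0+0+0+0+0+0+0+0+0+0+0+0+0+0+1+0+1+0+1+1+1+1+1+0+0+1+1+1+0+1 mod 2 = 1
Syndrome = 00101
Column 20 of H equals this syndrome → error at bit 20 (1-indexed).
Flip bit 20: 0010011100011001010111110011101 → 0010011100011001010011110011101
Extract data bits at positions {3,5,6,7,9,10,11,12,13,14,15,17,18,19,20,21,22,23,24,25,26,27,28,29,30,31}: 10110001100010011110011101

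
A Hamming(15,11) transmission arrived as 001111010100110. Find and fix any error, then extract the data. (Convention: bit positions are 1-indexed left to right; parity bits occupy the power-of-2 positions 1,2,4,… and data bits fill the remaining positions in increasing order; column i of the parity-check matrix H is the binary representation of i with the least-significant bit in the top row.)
Syndrome s = H · r^T (mod 2), r = 001111010100110:
  s[0] = (101010101010101)·(001111010100110) mod 2 = 0+0+1+0+1+0+0+0+0+0+0+0+1+0+0 mod 2 = 1
  s[1] = (011001100110011)·(001111010100110) mod 2 = 0+0+1+0+0+1+0+0+0+1+0+0+0+1+0 mod 2 = 0
  s[2] = (000111100001111)·(001111010100110) mod 2 = 0+0+0+1+1+1+0+0+0+0+0+0+1+1+0 mod 2 = 1
  s[3] = (000000011111111)·(001111010100110) mod 2 = 0+0+0+0+0+0+0+1+0+1+0+0+1+1+0 mod 2 = 0
Syndrome = 1010
Column 5 of H equals this syndrome → error at bit 5 (1-indexed).
Flip bit 5: 001111010100110 → 001101010100110
Extract data bits at positions {3,5,6,7,9,10,11,12,13,14,15}: 10100100110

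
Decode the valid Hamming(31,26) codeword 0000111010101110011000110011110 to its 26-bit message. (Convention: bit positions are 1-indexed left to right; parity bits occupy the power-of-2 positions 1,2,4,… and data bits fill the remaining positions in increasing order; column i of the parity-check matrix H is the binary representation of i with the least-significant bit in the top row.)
Parity bits occupy power-of-2 positions; data bits are at positions {3,5,6,7,9,10,11,12,13,14,15,17,18,19,20,21,22,23,24,25,26,27,28,29,30,31} (1-indexed).
Extract: c[3]=0 c[5]=1 c[6]=1 c[7]=1 c[9]=1 c[10]=0 c[11]=1 c[12]=0 c[13]=1 c[14]=1 c[15]=1 c[17]=0 c[18]=1 c[19]=1 c[20]=0 c[21]=0 c[22]=0 c[23]=1 c[24]=1 c[25]=0 c[26]=0 c[27]=1 c[28]=1 c[29]=1 c[30]=1 c[31]=0
Data = 01111010111011000110011110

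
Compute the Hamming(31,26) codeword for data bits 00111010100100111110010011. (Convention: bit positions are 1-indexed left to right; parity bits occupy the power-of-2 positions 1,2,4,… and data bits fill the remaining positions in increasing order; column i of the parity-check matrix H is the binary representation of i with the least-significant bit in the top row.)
Codeword c = d · G (mod 2), d = 00111010100100111110010011:
  c[0] = d·G[:,0] = (00111010100100111110010011)·(11011010101101010101010101) mod 2 = 0+0+0+1+1+0+1+0+1+0+0+1+0+0+0+1+0+1+0+0+0+1+0+0+0+1 mod 2 = 1
  c[1] = d·G[:,1] = (00111010100100111110010011)·(10110110011011001100110011) mod 2 = 0+0+1+1+0+0+1+0+0+0+0+0+0+0+0+0+1+1+0+0+0+1+0+0+1+1 mod 2 = 0
  c[2] = d·G[:,2] = (00111010100100111110010011)·(10000000000000000000000000) mod 2 = 0+0+0+0+0+0+0+0+0+0+0+0+0+0+0+0+0+0+0+0+0+0+0+0+0+0 mod 2 = 0
  c[3] = d·G[:,3] = (00111010100100111110010011)·(01110001111000111100001111) mod 2 = 0+0+1+1+0+0+0+0+1+0+0+0+0+0+1+1+1+1+0+0+0+0+0+0+1+1 mod 2 = 1
  c[4] = d·G[:,4] = (00111010100100111110010011)·(01000000000000000000000000) mod 2 = 0+0+0+0+0+0+0+0+0+0+0+0+0+0+0+0+0+0+0+0+0+0+0+0+0+0 mod 2 = 0
  c[5] = d·G[:,5] = (00111010100100111110010011)·(00100000000000000000000000) mod 2 = 0+0+1+0+0+0+0+0+0+0+0+0+0+0+0+0+0+0+0+0+0+0+0+0+0+0 mod 2 = 1
  c[6] = d·G[:,6] = (00111010100100111110010011)·(00010000000000000000000000) mod 2 = 0+0+0+1+0+0+0+0+0+0+0+0+0+0+0+0+0+0+0+0+0+0+0+0+0+0 mod 2 = 1
  c[7] = d·G[:,7] = (00111010100100111110010011)·(00001111111000000011111111) mod 2 = 0+0+0+0+1+0+1+0+1+0+0+0+0+0+0+0+0+0+1+0+0+1+0+0+1+1 mod 2 = 1
  c[8] = d·G[:,8] = (00111010100100111110010011)·(00001000000000000000000000) mod 2 = 0+0+0+0+1+0+0+0+0+0+0+0+0+0+0+0+0+0+0+0+0+0+0+0+0+0 mod 2 = 1
  c[9] = d·G[:,9] = (00111010100100111110010011)·(00000100000000000000000000) mod 2 = 0+0+0+0+0+0+0+0+0+0+0+0+0+0+0+0+0+0+0+0+0+0+0+0+0+0 mod 2 = 0
  c[10] = d·G[:,10] = (00111010100100111110010011)·(00000010000000000000000000) mod 2 = 0+0+0+0+0+0+1+0+0+0+0+0+0+0+0+0+0+0+0+0+0+0+0+0+0+0 mod 2 = 1
  c[11] = d·G[:,11] = (00111010100100111110010011)·(00000001000000000000000000) mod 2 = 0+0+0+0+0+0+0+0+0+0+0+0+0+0+0+0+0+0+0+0+0+0+0+0+0+0 mod 2 = 0
  c[12] = d·G[:,12] = (00111010100100111110010011)·(00000000100000000000000000) mod 2 = 0+0+0+0+0+0+0+0+1+0+0+0+0+0+0+0+0+0+0+0+0+0+0+0+0+0 mod 2 = 1
  c[13] = d·G[:,13] = (00111010100100111110010011)·(00000000010000000000000000) mod 2 = 0+0+0+0+0+0+0+0+0+0+0+0+0+0+0+0+0+0+0+0+0+0+0+0+0+0 mod 2 = 0
  c[14] = d·G[:,14] = (00111010100100111110010011)·(00000000001000000000000000) mod 2 = 0+0+0+0+0+0+0+0+0+0+0+0+0+0+0+0+0+0+0+0+0+0+0+0+0+0 mod 2 = 0
  c[15] = d·G[:,15] = (00111010100100111110010011)·(00000000000111111111111111) mod 2 = 0+0+0+0+0+0+0+0+0+0+0+1+0+0+1+1+1+1+1+0+0+1+0+0+1+1 mod 2 = 1
  c[16] = d·G[:,16] = (00111010100100111110010011)·(00000000000100000000000000) mod 2 = 0+0+0+0+0+0+0+0+0+0+0+1+0+0+0+0+0+0+0+0+0+0+0+0+0+0 mod 2 = 1
  c[17] = d·G[:,17] = (00111010100100111110010011)·(00000000000010000000000000) mod 2 = 0+0+0+0+0+0+0+0+0+0+0+0+0+0+0+0+0+0+0+0+0+0+0+0+0+0 mod 2 = 0
  c[18] = d·G[:,18] = (00111010100100111110010011)·(00000000000001000000000000) mod 2 = 0+0+0+0+0+0+0+0+0+0+0+0+0+0+0+0+0+0+0+0+0+0+0+0+0+0 mod 2 = 0
  c[19] = d·G[:,19] = (00111010100100111110010011)·(00000000000000100000000000) mod 2 = 0+0+0+0+0+0+0+0+0+0+0+0+0+0+1+0+0+0+0+0+0+0+0+0+0+0 mod 2 = 1
  c[20] = d·G[:,20] = (00111010100100111110010011)·(00000000000000010000000000) mod 2 = 0+0+0+0+0+0+0+0+0+0+0+0+0+0+0+1+0+0+0+0+0+0+0+0+0+0 mod 2 = 1
  c[21] = d·G[:,21] = (00111010100100111110010011)·(00000000000000001000000000) mod 2 = 0+0+0+0+0+0+0+0+0+0+0+0+0+0+0+0+1+0+0+0+0+0+0+0+0+0 mod 2 = 1
  c[22] = d·G[:,22] = (00111010100100111110010011)·(00000000000000000100000000) mod 2 = 0+0+0+0+0+0+0+0+0+0+0+0+0+0+0+0+0+1+0+0+0+0+0+0+0+0 mod 2 = 1
  c[23] = d·G[:,23] = (00111010100100111110010011)·(00000000000000000010000000) mod 2 = 0+0+0+0+0+0+0+0+0+0+0+0+0+0+0+0+0+0+1+0+0+0+0+0+0+0 mod 2 = 1
  c[24] = d·G[:,24] = (00111010100100111110010011)·(00000000000000000001000000) mod 2 = 0+0+0+0+0+0+0+0+0+0+0+0+0+0+0+0+0+0+0+0+0+0+0+0+0+0 mod 2 = 0
  c[25] = d·G[:,25] = (00111010100100111110010011)·(00000000000000000000100000) mod 2 = 0+0+0+0+0+0+0+0+0+0+0+0+0+0+0+0+0+0+0+0+0+0+0+0+0+0 mod 2 = 0
  c[26] = d·G[:,26] = (00111010100100111110010011)·(00000000000000000000010000) mod 2 = 0+0+0+0+0+0+0+0+0+0+0+0+0+0+0+0+0+0+0+0+0+1+0+0+0+0 mod 2 = 1
  c[27] = d·G[:,27] = (00111010100100111110010011)·(00000000000000000000001000) mod 2 = 0+0+0+0+0+0+0+0+0+0+0+0+0+0+0+0+0+0+0+0+0+0+0+0+0+0 mod 2 = 0
  c[28] = d·G[:,28] = (00111010100100111110010011)·(00000000000000000000000100) mod 2 = 0+0+0+0+0+0+0+0+0+0+0+0+0+0+0+0+0+0+0+0+0+0+0+0+0+0 mod 2 = 0
  c[29] = d·G[:,29] = (00111010100100111110010011)·(00000000000000000000000010) mod 2 = 0+0+0+0+0+0+0+0+0+0+0+0+0+0+0+0+0+0+0+0+0+0+0+0+1+0 mod 2 = 1
  c[30] = d·G[:,30] = (00111010100100111110010011)·(00000000000000000000000001) mod 2 = 0+0+0+0+0+0+0+0+0+0+0+0+0+0+0+0+0+0+0+0+0+0+0+0+0+1 mod 2 = 1
Codeword = 1001011110101001100111110010011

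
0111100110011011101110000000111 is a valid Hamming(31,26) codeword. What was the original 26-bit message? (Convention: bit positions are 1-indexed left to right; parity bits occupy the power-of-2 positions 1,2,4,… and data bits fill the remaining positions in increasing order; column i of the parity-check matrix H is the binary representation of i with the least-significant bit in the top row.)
Parity bits occupy power-of-2 positions; data bits are at positions {3,5,6,7,9,10,11,12,13,14,15,17,18,19,20,21,22,23,24,25,26,27,28,29,30,31} (1-indexed).
Extract: c[3]=1 c[5]=1 c[6]=0 c[7]=0 c[9]=1 c[10]=0 c[11]=0 c[12]=1 c[13]=1 c[14]=0 c[15]=1 c[17]=1 c[18]=0 c[19]=1 c[20]=1 c[21]=1 c[22]=0 c[23]=0 c[24]=0 c[25]=0 c[26]=0 c[27]=0 c[28]=0 c[29]=1 c[30]=1 c[31]=1
Data = 11001001101101110000000111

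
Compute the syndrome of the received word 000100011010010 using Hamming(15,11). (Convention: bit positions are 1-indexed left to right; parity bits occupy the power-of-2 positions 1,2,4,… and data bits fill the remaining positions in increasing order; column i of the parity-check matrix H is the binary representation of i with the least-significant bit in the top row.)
Syndrome s = H · r^T (mod 2), r = 000100011010010:
  s[0] = (101010101010101)·(000100011010010) mod 2 = 0+0+0+0+0+0+0+0+1+0+1+0+0+0+0 mod 2 = 0
  s[1] = (011001100110011)·(000100011010010) mod 2 = 0+0+0+0+0+0+0+0+0+0+1+0+0+1+0 mod 2 = 0
  s[2] = (000111100001111)·(000100011010010) mod 2 = 0+0+0+1+0+0+0+0+0+0+0+0+0+1+0 mod 2 = 0
  s[3] = (000000011111111)·(000100011010010) mod 2 = 0+0+0+0+0+0+0+1+1+0+1+0+0+1+0 mod 2 = 0
Syndrome = 0000
s = 0: no error detected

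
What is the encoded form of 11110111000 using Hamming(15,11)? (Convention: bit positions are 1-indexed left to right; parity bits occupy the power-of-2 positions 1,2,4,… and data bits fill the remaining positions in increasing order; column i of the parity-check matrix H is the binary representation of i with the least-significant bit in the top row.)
Codeword c = d · G (mod 2), d = 11110111000:
  c[0] = d·G[:,0] = (11110111000)·(11011010101) mod 2 = 1+1+0+1+0+0+1+0+0+0+0 mod 2 = 0
  c[1] = d·G[:,1] = (11110111000)·(10110110011) mod 2 = 1+0+1+1+0+1+1+0+0+0+0 mod 2 = 1
  c[2] = d·G[:,2] = (11110111000)·(10000000000) mod 2 = 1+0+0+0+0+0+0+0+0+0+0 mod 2 = 1
  c[3] = d·G[:,3] = (11110111000)·(01110001111) mod 2 = 0+1+1+1+0+0+0+1+0+0+0 mod 2 = 0
  c[4] = d·G[:,4] = (11110111000)·(01000000000) mod 2 = 0+1+0+0+0+0+0+0+0+0+0 mod 2 = 1
  c[5] = d·G[:,5] = (11110111000)·(00100000000) mod 2 = 0+0+1+0+0+0+0+0+0+0+0 mod 2 = 1
  c[6] = d·G[:,6] = (11110111000)·(00010000000) mod 2 = 0+0+0+1+0+0+0+0+0+0+0 mod 2 = 1
  c[7] = d·G[:,7] = (11110111000)·(00001111111) mod 2 = 0+0+0+0+0+1+1+1+0+0+0 mod 2 = 1
  c[8] = d·G[:,8] = (11110111000)·(00001000000) mod 2 = 0+0+0+0+0+0+0+0+0+0+0 mod 2 = 0
  c[9] = d·G[:,9] = (11110111000)·(00000100000) mod 2 = 0+0+0+0+0+1+0+0+0+0+0 mod 2 = 1
  c[10] = d·G[:,10] = (11110111000)·(00000010000) mod 2 = 0+0+0+0+0+0+1+0+0+0+0 mod 2 = 1
  c[11] = d·G[:,11] = (11110111000)·(00000001000) mod 2 = 0+0+0+0+0+0+0+1+0+0+0 mod 2 = 1
  c[12] = d·G[:,12] = (11110111000)·(00000000100) mod 2 = 0+0+0+0+0+0+0+0+0+0+0 mod 2 = 0
  c[13] = d·G[:,13] = (11110111000)·(00000000010) mod 2 = 0+0+0+0+0+0+0+0+0+0+0 mod 2 = 0
  c[14] = d·G[:,14] = (11110111000)·(00000000001) mod 2 = 0+0+0+0+0+0+0+0+0+0+0 mod 2 = 0
Codeword = 011011110111000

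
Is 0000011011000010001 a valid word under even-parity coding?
Sum of all bits: 0+0+0+0+0+1+1+0+1+1+0+0+0+0+1+0+0+0+1 = 6; 6 mod 2 = 0. Result is 0 → valid parity.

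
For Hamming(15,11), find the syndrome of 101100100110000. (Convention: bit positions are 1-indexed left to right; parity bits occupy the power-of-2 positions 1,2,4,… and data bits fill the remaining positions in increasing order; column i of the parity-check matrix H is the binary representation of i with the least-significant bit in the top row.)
Syndrome s = H · r^T (mod 2), r = 101100100110000:
  s[0] = (101010101010101)·(101100100110000) mod 2 = 1+0+1+0+0+0+1+0+0+0+1+0+0+0+0 mod 2 = 0
  s[1] = (011001100110011)·(101100100110000) mod 2 = 0+0+1+0+0+0+1+0+0+1+1+0+0+0+0 mod 2 = 0
  s[2] = (000111100001111)·(101100100110000) mod 2 = 0+0+0+1+0+0+1+0+0+0+0+0+0+0+0 mod 2 = 0
  s[3] = (000000011111111)·(101100100110000) mod 2 = 0+0+0+0+0+0+0+0+0+1+1+0+0+0+0 mod 2 = 0
Syndrome = 0000
s = 0: no error detected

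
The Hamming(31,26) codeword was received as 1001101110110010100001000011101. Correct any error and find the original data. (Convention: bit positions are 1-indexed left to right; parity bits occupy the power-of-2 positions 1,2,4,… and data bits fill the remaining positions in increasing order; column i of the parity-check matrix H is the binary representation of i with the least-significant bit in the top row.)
Syndrome s = H · r^T (mod 2), r = 1001101110110010100001000011101:
  s[0] = (1010101010101010101010101010101)·(1001101110110010100001000011101) mod 2 = 1+0+0+0+1+0+1+0+1+0+1+0+0+0+1+0+1+0+0+0+0+0+0+0+0+0+1+0+1+0+1 mod 2 = 0
  s[1] = (0110011001100110011001100110011)·(1001101110110010100001000011101) mod 2 = 0+0+0+0+0+0+1+0+0+0+1+0+0+0+1+0+0+0+0+0+0+1+0+0+0+0+1+0+0+0+1 mod 2 = 0
  s[2] = (0001111000011110000111100001111)·(1001101110110010100001000011101) mod 2 = 0+0+0+1+1+0+1+0+0+0+0+1+0+0+1+0+0+0+0+0+0+1+0+0+0+0+0+1+1+0+1 mod 2 = 1
  s[3] = (0000000111111110000000011111111)·(1001101110110010100001000011101) mod 2 = 0+0+0+0+0+0+0+1+1+0+1+1+0+0+1+0+0+0+0+0+0+0+0+0+0+0+1+1+1+0+1 mod 2 = 1
  s[4] = (0000000000000001111111111111111)·(1001101110110010100001000011101) mod 2 = 0+0+0+0+0+0+0+0+0+0+0+0+0+0+0+0+1+0+0+0+0+1+0+0+0+0+1+1+1+0+1 mod 2 = 0
Syndrome = 00110
Column 12 of H equals this syndrome → error at bit 12 (1-indexed).
Flip bit 12: 1001101110110010100001000011101 → 1001101110100010100001000011101
Extract data bits at positions {3,5,6,7,9,10,11,12,13,14,15,17,18,19,20,21,22,23,24,25,26,27,28,29,30,31}: 01011010001100001000011101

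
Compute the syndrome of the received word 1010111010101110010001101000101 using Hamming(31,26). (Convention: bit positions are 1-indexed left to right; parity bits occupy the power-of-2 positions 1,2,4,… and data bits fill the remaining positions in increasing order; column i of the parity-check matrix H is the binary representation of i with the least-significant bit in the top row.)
Syndrome s = H · r^T (mod 2), r = 1010111010101110010001101000101:
  s[0] = (1010101010101010101010101010101)·(1010111010101110010001101000101) mod 2 = 1+0+1+0+1+0+1+0+1+0+1+0+1+0+1+0+0+0+0+0+0+0+1+0+1+0+0+0+1+0+1 mod 2 = 0
  s[1] = (0110011001100110011001100110011)·(1010111010101110010001101000101) mod 2 = 0+0+1+0+0+1+1+0+0+0+1+0+0+1+1+0+0+1+0+0+0+1+1+0+0+0+0+0+0+0+1 mod 2 = 0
  s[2] = (0001111000011110000111100001111)·(1010111010101110010001101000101) mod 2 = 0+0+0+0+1+1+1+0+0+0+0+0+1+1+1+0+0+0+0+0+0+1+1+0+0+0+0+0+1+0+1 mod 2 = 0
  s[3] = (0000000111111110000000011111111)·(1010111010101110010001101000101) mod 2 = 0+0+0+0+0+0+0+0+1+0+1+0+1+1+1+0+0+0+0+0+0+0+0+0+1+0+0+0+1+0+1 mod 2 = 0
  s[4] = (0000000000000001111111111111111)·(1010111010101110010001101000101) mod 2 = 0+0+0+0+0+0+0+0+0+0+0+0+0+0+0+0+0+1+0+0+0+1+1+0+1+0+0+0+1+0+1 mod 2 = 0
Syndrome = 00000
s = 0: no error detected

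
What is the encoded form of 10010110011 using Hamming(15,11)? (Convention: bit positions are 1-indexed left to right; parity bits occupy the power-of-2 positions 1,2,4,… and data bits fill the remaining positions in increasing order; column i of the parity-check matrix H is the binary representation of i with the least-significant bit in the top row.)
Codeword c = d · G (mod 2), d = 10010110011:
  c[0] = d·G[:,0] = (10010110011)·(11011010101) mod 2 = 1+0+0+1+0+0+1+0+0+0+1 mod 2 = 0
  c[1] = d·G[:,1] = (10010110011)·(10110110011) mod 2 = 1+0+0+1+0+1+1+0+0+1+1 mod 2 = 0
  c[2] = d·G[:,2] = (10010110011)·(10000000000) mod 2 = 1+0+0+0+0+0+0+0+0+0+0 mod 2 = 1
  c[3] = d·G[:,3] = (10010110011)·(01110001111) mod 2 = 0+0+0+1+0+0+0+0+0+1+1 mod 2 = 1
  c[4] = d·G[:,4] = (10010110011)·(01000000000) mod 2 = 0+0+0+0+0+0+0+0+0+0+0 mod 2 = 0
  c[5] = d·G[:,5] = (10010110011)·(00100000000) mod 2 = 0+0+0+0+0+0+0+0+0+0+0 mod 2 = 0
  c[6] = d·G[:,6] = (10010110011)·(00010000000) mod 2 = 0+0+0+1+0+0+0+0+0+0+0 mod 2 = 1
  c[7] = d·G[:,7] = (10010110011)·(00001111111) mod 2 = 0+0+0+0+0+1+1+0+0+1+1 mod 2 = 0
  c[8] = d·G[:,8] = (10010110011)·(00001000000) mod 2 = 0+0+0+0+0+0+0+0+0+0+0 mod 2 = 0
  c[9] = d·G[:,9] = (10010110011)·(00000100000) mod 2 = 0+0+0+0+0+1+0+0+0+0+0 mod 2 = 1
  c[10] = d·G[:,10] = (10010110011)·(00000010000) mod 2 = 0+0+0+0+0+0+1+0+0+0+0 mod 2 = 1
  c[11] = d·G[:,11] = (10010110011)·(00000001000) mod 2 = 0+0+0+0+0+0+0+0+0+0+0 mod 2 = 0
  c[12] = d·G[:,12] = (10010110011)·(00000000100) mod 2 = 0+0+0+0+0+0+0+0+0+0+0 mod 2 = 0
  c[13] = d·G[:,13] = (10010110011)·(00000000010) mod 2 = 0+0+0+0+0+0+0+0+0+1+0 mod 2 = 1
  c[14] = d·G[:,14] = (10010110011)·(00000000001) mod 2 = 0+0+0+0+0+0+0+0+0+0+1 mod 2 = 1
Codeword = 001100100110011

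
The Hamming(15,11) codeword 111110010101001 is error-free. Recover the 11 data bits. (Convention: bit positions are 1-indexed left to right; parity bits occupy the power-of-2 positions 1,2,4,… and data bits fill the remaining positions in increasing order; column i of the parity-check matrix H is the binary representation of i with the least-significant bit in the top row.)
Parity bits occupy power-of-2 positions; data bits are at positions {3,5,6,7,9,10,11,12,13,14,15} (1-indexed).
Extract: c[3]=1 c[5]=1 c[6]=0 c[7]=0 c[9]=0 c[10]=1 c[11]=0 c[12]=1 c[13]=0 c[14]=0 c[15]=1
Data = 11000101001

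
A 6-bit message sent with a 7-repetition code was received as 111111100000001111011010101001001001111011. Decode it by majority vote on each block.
Split into 7-bit blocks and majority-vote each:
  block 1 = 1111111: 7 ones, 0 zeros → 1
  block 2 = 0000000: 0 ones, 7 zeros → 0
  block 3 = 1111011: 6 ones, 1 zeros → 1
  block 4 = 0101010: 3 ones, 4 zeros → 0
  block 5 = 0100100: 2 ones, 5 zeros → 0
  block 6 = 1111011: 6 ones, 1 zeros → 1
Decoded = 101001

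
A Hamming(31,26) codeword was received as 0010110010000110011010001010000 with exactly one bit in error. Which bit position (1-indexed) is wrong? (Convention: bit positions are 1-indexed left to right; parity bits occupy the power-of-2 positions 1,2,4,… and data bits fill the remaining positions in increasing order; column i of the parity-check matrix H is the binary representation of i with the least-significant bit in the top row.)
Syndrome s = H · r^T (mod 2), r = 0010110010000110011010001010000:
  s[0] = (1010101010101010101010101010101)·(0010110010000110011010001010000) mod 2 = 0+0+1+0+1+0+0+0+1+0+0+0+0+0+1+0+0+0+1+0+1+0+0+0+1+0+1+0+0+0+0 mod 2 = 0
  s[1] = (0110011001100110011001100110011)·(0010110010000110011010001010000) mod 2 = 0+0+1+0+0+1+0+0+0+0+0+0+0+1+1+0+0+1+1+0+0+0+0+0+0+0+1+0+0+0+0 mod 2 = 1
  s[2] = (0001111000011110000111100001111)·(0010110010000110011010001010000) mod 2 = 0+0+0+0+1+1+0+0+0+0+0+0+0+1+1+0+0+0+0+0+1+0+0+0+0+0+0+0+0+0+0 mod 2 = 1
  s[3] = (0000000111111110000000011111111)·(0010110010000110011010001010000) mod 2 = 0+0+0+0+0+0+0+0+1+0+0+0+0+1+1+0+0+0+0+0+0+0+0+0+1+0+1+0+0+0+0 mod 2 = 1
  s[4] = (0000000000000001111111111111111)·(0010110010000110011010001010000) mod 2 = 0+0+0+0+0+0+0+0+0+0+0+0+0+0+0+0+0+1+1+0+1+0+0+0+1+0+1+0+0+0+0 mod 2 = 1
Syndrome = 01111
Column i of H is the binary representation of i, so the syndrome is the binary index of the flipped bit.
Read s = 01111 with s[0] as LSB: 0·2^0 + 1·2^1 + 1·2^2 + 1·2^3 + 1·2^4 = 30.
Error is at bit position 30.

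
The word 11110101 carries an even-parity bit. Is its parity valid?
Sum of all bits: 1+1+1+1+0+1+0+1 = 6; 6 mod 2 = 0. Result is 0 → valid parity.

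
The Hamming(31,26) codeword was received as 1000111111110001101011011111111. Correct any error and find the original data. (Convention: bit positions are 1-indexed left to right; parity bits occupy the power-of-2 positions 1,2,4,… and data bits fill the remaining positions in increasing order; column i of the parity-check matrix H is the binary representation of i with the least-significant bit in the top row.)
Syndrome s = H · r^T (mod 2), r = 1000111111110001101011011111111:
  s[0] = (1010101010101010101010101010101)·(1000111111110001101011011111111) mod 2 = 1+0+0+0+1+0+1+0+1+0+1+0+0+0+0+0+1+0+1+0+1+0+0+0+1+0+1+0+1+0+1 mod 2 = 0
  s[1] = (0110011001100110011001100110011)·(1000111111110001101011011111111) mod 2 = 0+0+0+0+0+1+1+0+0+1+1+0+0+0+0+0+0+0+1+0+0+1+0+0+0+1+1+0+0+1+1 mod 2 = 0
  s[2] = (0001111000011110000111100001111)·(1000111111110001101011011111111) mod 2 = 0+0+0+0+1+1+1+0+0+0+0+1+0+0+0+0+0+0+0+0+1+1+0+0+0+0+0+1+1+1+1 mod 2 = 0
  s[3] = (0000000111111110000000011111111)·(1000111111110001101011011111111) mod 2 = 0+0+0+0+0+0+0+1+1+1+1+1+0+0+0+0+0+0+0+0+0+0+0+1+1+1+1+1+1+1+1 mod 2 = 1
  s[4] = (0000000000000001111111111111111)·(1000111111110001101011011111111) mod 2 = 0+0+0+0+0+0+0+0+0+0+0+0+0+0+0+1+1+0+1+0+1+1+0+1+1+1+1+1+1+1+1 mod 2 = 1
Syndrome = 00011
Column 24 of H equals this syndrome → error at bit 24 (1-indexed).
Flip bit 24: 1000111111110001101011011111111 → 1000111111110001101011001111111
Extract data bits at positions {3,5,6,7,9,10,11,12,13,14,15,17,18,19,20,21,22,23,24,25,26,27,28,29,30,31}: 01111111000101011001111111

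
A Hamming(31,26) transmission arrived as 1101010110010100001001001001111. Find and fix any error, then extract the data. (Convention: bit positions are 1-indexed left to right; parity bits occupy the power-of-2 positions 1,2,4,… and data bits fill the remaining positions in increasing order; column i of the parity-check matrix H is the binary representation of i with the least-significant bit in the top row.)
Syndrome s = H · r^T (mod 2), r = 1101010110010100001001001001111:
  s[0] = (1010101010101010101010101010101)·(1101010110010100001001001001111) mod 2 = 1+0+0+0+0+0+0+0+1+0+0+0+0+0+0+0+0+0+1+0+0+0+0+0+1+0+0+0+1+0+1 mod 2 = 0
  s[1] = (0110011001100110011001100110011)·(1101010110010100001001001001111) mod 2 = 0+1+0+0+0+1+0+0+0+0+0+0+0+1+0+0+0+0+1+0+0+1+0+0+0+0+0+0+0+1+1 mod 2 = 1
  s[2] = (0001111000011110000111100001111)·(1101010110010100001001001001111) mod 2 = 0+0+0+1+0+1+0+0+0+0+0+1+0+1+0+0+0+0+0+0+0+1+0+0+0+0+0+1+1+1+1 mod 2 = 1
  s[3] = (0000000111111110000000011111111)·(1101010110010100001001001001111) mod 2 = 0+0+0+0+0+0+0+1+1+0+0+1+0+1+0+0+0+0+0+0+0+0+0+0+1+0+0+1+1+1+1 mod 2 = 1
  s[4] = (0000000000000001111111111111111)·(1101010110010100001001001001111) mod 2 = 0+0+0+0+0+0+0+0+0+0+0+0+0+0+0+0+0+0+1+0+0+1+0+0+1+0+0+1+1+1+1 mod 2 = 1
Syndrome = 01111
Column 30 of H equals this syndrome → error at bit 30 (1-indexed).
Flip bit 30: 1101010110010100001001001001111 → 1101010110010100001001001001101
Extract data bits at positions {3,5,6,7,9,10,11,12,13,14,15,17,18,19,20,21,22,23,24,25,26,27,28,29,30,31}: 00101001010001001001001101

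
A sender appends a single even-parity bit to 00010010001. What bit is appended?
Sum of data bits: 0+0+0+1+0+0+1+0+0+0+1 = 3.
3 mod 2 = 1, so parity bit = 1.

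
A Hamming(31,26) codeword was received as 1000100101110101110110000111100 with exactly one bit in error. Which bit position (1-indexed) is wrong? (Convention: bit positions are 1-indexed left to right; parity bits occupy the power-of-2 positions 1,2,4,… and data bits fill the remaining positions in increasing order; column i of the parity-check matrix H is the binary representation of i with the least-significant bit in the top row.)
Syndrome s = H · r^T (mod 2), r = 1000100101110101110110000111100:
  s[0] = (1010101010101010101010101010101)·(1000100101110101110110000111100) mod 2 = 1+0+0+0+1+0+0+0+0+0+1+0+0+0+0+0+1+0+0+0+1+0+0+0+0+0+1+0+1+0+0 mod 2 = 1
  s[1] = (0110011001100110011001100110011)·(1000100101110101110110000111100) mod 2 = 0+0+0+0+0+0+0+0+0+1+1+0+0+1+0+0+0+1+0+0+0+0+0+0+0+1+1+0+0+0+0 mod 2 = 0
  s[2] = (0001111000011110000111100001111)·(1000100101110101110110000111100) mod 2 = 0+0+0+0+1+0+0+0+0+0+0+1+0+1+0+0+0+0+0+1+1+0+0+0+0+0+0+1+1+0+0 mod 2 = 1
  s[3] = (0000000111111110000000011111111)·(1000100101110101110110000111100) mod 2 = 0+0+0+0+0+0+0+1+0+1+1+1+0+1+0+0+0+0+0+0+0+0+0+0+0+1+1+1+1+0+0 mod 2 = 1
  s[4] = (0000000000000001111111111111111)·(1000100101110101110110000111100) mod 2 = 0+0+0+0+0+0+0+0+0+0+0+0+0+0+0+1+1+1+0+1+1+0+0+0+0+1+1+1+1+0+0 mod 2 = 1
Syndrome = 10111
Column i of H is the binary representation of i, so the syndrome is the binary index of the flipped bit.
Read s = 10111 with s[0] as LSB: 1·2^0 + 0·2^1 + 1·2^2 + 1·2^3 + 1·2^4 = 29.
Error is at bit position 29.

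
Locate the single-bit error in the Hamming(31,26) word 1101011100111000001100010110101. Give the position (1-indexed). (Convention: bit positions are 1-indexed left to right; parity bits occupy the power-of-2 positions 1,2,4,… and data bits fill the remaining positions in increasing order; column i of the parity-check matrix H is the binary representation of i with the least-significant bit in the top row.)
Syndrome s = H · r^T (mod 2), r = 1101011100111000001100010110101:
  s[0] = (1010101010101010101010101010101)·(1101011100111000001100010110101) mod 2 = 1+0+0+0+0+0+1+0+0+0+1+0+1+0+0+0+0+0+1+0+0+0+0+0+0+0+1+0+1+0+1 mod 2 = 0
  s[1] = (0110011001100110011001100110011)·(1101011100111000001100010110101) mod 2 = 0+1+0+0+0+1+1+0+0+0+1+0+0+0+0+0+0+0+1+0+0+0+0+0+0+1+1+0+0+0+1 mod 2 = 0
  s[2] = (0001111000011110000111100001111)·(1101011100111000001100010110101) mod 2 = 0+0+0+1+0+1+1+0+0+0+0+1+1+0+0+0+0+0+0+1+0+0+0+0+0+0+0+0+1+0+1 mod 2 = 0
  s[3] = (0000000111111110000000011111111)·(1101011100111000001100010110101) mod 2 = 0+0+0+0+0+0+0+1+0+0+1+1+1+0+0+0+0+0+0+0+0+0+0+1+0+1+1+0+1+0+1 mod 2 = 1
  s[4] = (0000000000000001111111111111111)·(1101011100111000001100010110101) mod 2 = 0+0+0+0+0+0+0+0+0+0+0+0+0+0+0+0+0+0+1+1+0+0+0+1+0+1+1+0+1+0+1 mod 2 = 1
Syndrome = 00011
Column i of H is the binary representation of i, so the syndrome is the binary index of the flipped bit.
Read s = 00011 with s[0] as LSB: 0·2^0 + 0·2^1 + 0·2^2 + 1·2^3 + 1·2^4 = 24.
Error is at bit position 24.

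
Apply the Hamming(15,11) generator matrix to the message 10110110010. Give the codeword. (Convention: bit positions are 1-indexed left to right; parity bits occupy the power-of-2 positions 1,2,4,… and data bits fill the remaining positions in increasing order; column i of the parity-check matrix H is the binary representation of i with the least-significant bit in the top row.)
Codeword c = d · G (mod 2), d = 10110110010:
  c[0] = d·G[:,0] = (10110110010)·(11011010101) mod 2 = 1+0+0+1+0+0+1+0+0+0+0 mod 2 = 1
  c[1] = d·G[:,1] = (10110110010)·(10110110011) mod 2 = 1+0+1+1+0+1+1+0+0+1+0 mod 2 = 0
  c[2] = d·G[:,2] = (10110110010)·(10000000000) mod 2 = 1+0+0+0+0+0+0+0+0+0+0 mod 2 = 1
  c[3] = d·G[:,3] = (10110110010)·(01110001111) mod 2 = 0+0+1+1+0+0+0+0+0+1+0 mod 2 = 1
  c[4] = d·G[:,4] = (10110110010)·(01000000000) mod 2 = 0+0+0+0+0+0+0+0+0+0+0 mod 2 = 0
  c[5] = d·G[:,5] = (10110110010)·(00100000000) mod 2 = 0+0+1+0+0+0+0+0+0+0+0 mod 2 = 1
  c[6] = d·G[:,6] = (10110110010)·(00010000000) mod 2 = 0+0+0+1+0+0+0+0+0+0+0 mod 2 = 1
  c[7] = d·G[:,7] = (10110110010)·(00001111111) mod 2 = 0+0+0+0+0+1+1+0+0+1+0 mod 2 = 1
  c[8] = d·G[:,8] = (10110110010)·(00001000000) mod 2 = 0+0+0+0+0+0+0+0+0+0+0 mod 2 = 0
  c[9] = d·G[:,9] = (10110110010)·(00000100000) mod 2 = 0+0+0+0+0+1+0+0+0+0+0 mod 2 = 1
  c[10] = d·G[:,10] = (10110110010)·(00000010000) mod 2 = 0+0+0+0+0+0+1+0+0+0+0 mod 2 = 1
  c[11] = d·G[:,11] = (10110110010)·(00000001000) mod 2 = 0+0+0+0+0+0+0+0+0+0+0 mod 2 = 0
  c[12] = d·G[:,12] = (10110110010)·(00000000100) mod 2 = 0+0+0+0+0+0+0+0+0+0+0 mod 2 = 0
  c[13] = d·G[:,13] = (10110110010)·(00000000010) mod 2 = 0+0+0+0+0+0+0+0+0+1+0 mod 2 = 1
  c[14] = d·G[:,14] = (10110110010)·(00000000001) mod 2 = 0+0+0+0+0+0+0+0+0+0+0 mod 2 = 0
Codeword = 101101110110010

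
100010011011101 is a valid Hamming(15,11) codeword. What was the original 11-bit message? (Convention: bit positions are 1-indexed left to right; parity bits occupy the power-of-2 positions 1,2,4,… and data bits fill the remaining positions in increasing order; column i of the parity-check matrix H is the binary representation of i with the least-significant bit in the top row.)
Parity bits occupy power-of-2 positions; data bits are at positions {3,5,6,7,9,10,11,12,13,14,15} (1-indexed).
Extract: c[3]=0 c[5]=1 c[6]=0 c[7]=0 c[9]=1 c[10]=0 c[11]=1 c[12]=1 c[13]=1 c[14]=0 c[15]=1
Data = 01001011101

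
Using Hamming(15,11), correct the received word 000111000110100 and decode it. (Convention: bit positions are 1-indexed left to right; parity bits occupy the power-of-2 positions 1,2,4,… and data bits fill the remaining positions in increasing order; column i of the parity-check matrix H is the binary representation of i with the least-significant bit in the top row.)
Syndrome s = H · r^T (mod 2), r = 000111000110100:
  s[0] = (101010101010101)·(000111000110100) mod 2 = 0+0+0+0+1+0+0+0+0+0+1+0+1+0+0 mod 2 = 1
  s[1] = (011001100110011)·(000111000110100) mod 2 = 0+0+0+0+0+1+0+0+0+1+1+0+0+0+0 mod 2 = 1
  s[2] = (000111100001111)·(000111000110100) mod 2 = 0+0+0+1+1+1+0+0+0+0+0+0+1+0+0 mod 2 = 0
  s[3] = (000000011111111)·(000111000110100) mod 2 = 0+0+0+0+0+0+0+0+0+1+1+0+1+0+0 mod 2 = 1
Syndrome = 1101
Column 11 of H equals this syndrome → error at bit 11 (1-indexed).
Flip bit 11: 000111000110100 → 000111000100100
Extract data bits at positions {3,5,6,7,9,10,11,12,13,14,15}: 01100100100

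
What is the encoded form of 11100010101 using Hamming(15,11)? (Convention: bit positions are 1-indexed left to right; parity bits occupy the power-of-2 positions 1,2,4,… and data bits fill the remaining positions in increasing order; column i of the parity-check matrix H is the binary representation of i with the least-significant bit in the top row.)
Codeword c = d · G (mod 2), d = 11100010101:
  c[0] = d·G[:,0] = (11100010101)·(11011010101) mod 2 = 1+1+0+0+0+0+1+0+1+0+1 mod 2 = 1
  c[1] = d·G[:,1] = (11100010101)·(10110110011) mod 2 = 1+0+1+0+0+0+1+0+0+0+1 mod 2 = 0
  c[2] = d·G[:,2] = (11100010101)·(10000000000) mod 2 = 1+0+0+0+0+0+0+0+0+0+0 mod 2 = 1
  c[3] = d·G[:,3] = (11100010101)·(01110001111) mod 2 = 0+1+1+0+0+0+0+0+1+0+1 mod 2 = 0
  c[4] = d·G[:,4] = (11100010101)·(01000000000) mod 2 = 0+1+0+0+0+0+0+0+0+0+0 mod 2 = 1
  c[5] = d·G[:,5] = (11100010101)·(00100000000) mod 2 = 0+0+1+0+0+0+0+0+0+0+0 mod 2 = 1
  c[6] = d·G[:,6] = (11100010101)·(00010000000) mod 2 = 0+0+0+0+0+0+0+0+0+0+0 mod 2 = 0
  c[7] = d·G[:,7] = (11100010101)·(00001111111) mod 2 = 0+0+0+0+0+0+1+0+1+0+1 mod 2 = 1
  c[8] = d·G[:,8] = (11100010101)·(00001000000) mod 2 = 0+0+0+0+0+0+0+0+0+0+0 mod 2 = 0
  c[9] = d·G[:,9] = (11100010101)·(00000100000) mod 2 = 0+0+0+0+0+0+0+0+0+0+0 mod 2 = 0
  c[10] = d·G[:,10] = (11100010101)·(00000010000) mod 2 = 0+0+0+0+0+0+1+0+0+0+0 mod 2 = 1
  c[11] = d·G[:,11] = (11100010101)·(00000001000) mod 2 = 0+0+0+0+0+0+0+0+0+0+0 mod 2 = 0
  c[12] = d·G[:,12] = (11100010101)·(00000000100) mod 2 = 0+0+0+0+0+0+0+0+1+0+0 mod 2 = 1
  c[13] = d·G[:,13] = (11100010101)·(00000000010) mod 2 = 0+0+0+0+0+0+0+0+0+0+0 mod 2 = 0
  c[14] = d·G[:,14] = (11100010101)·(00000000001) mod 2 = 0+0+0+0+0+0+0+0+0+0+1 mod 2 = 1
Codeword = 101011010010101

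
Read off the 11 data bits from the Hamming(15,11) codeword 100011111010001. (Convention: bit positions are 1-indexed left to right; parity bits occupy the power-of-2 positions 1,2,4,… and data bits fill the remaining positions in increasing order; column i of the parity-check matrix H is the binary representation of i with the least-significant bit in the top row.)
Parity bits occupy power-of-2 positions; data bits are at positions {3,5,6,7,9,10,11,12,13,14,15} (1-indexed).
Extract: c[3]=0 c[5]=1 c[6]=1 c[7]=1 c[9]=1 c[10]=0 c[11]=1 c[12]=0 c[13]=0 c[14]=0 c[15]=1
Data = 01111010001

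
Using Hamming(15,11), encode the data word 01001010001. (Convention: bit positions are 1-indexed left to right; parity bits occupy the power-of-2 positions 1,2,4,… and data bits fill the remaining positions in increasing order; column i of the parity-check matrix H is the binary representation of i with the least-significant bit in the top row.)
Codeword c = d · G (mod 2), d = 01001010001:
  c[0] = d·G[:,0] = (01001010001)·(11011010101) mod 2 = 0+1+0+0+1+0+1+0+0+0+1 mod 2 = 0
  c[1] = d·G[:,1] = (01001010001)·(10110110011) mod 2 = 0+0+0+0+0+0+1+0+0+0+1 mod 2 = 0
  c[2] = d·G[:,2] = (01001010001)·(10000000000) mod 2 = 0+0+0+0+0+0+0+0+0+0+0 mod 2 = 0
  c[3] = d·G[:,3] = (01001010001)·(01110001111) mod 2 = 0+1+0+0+0+0+0+0+0+0+1 mod 2 = 0
  c[4] = d·G[:,4] = (01001010001)·(01000000000) mod 2 = 0+1+0+0+0+0+0+0+0+0+0 mod 2 = 1
  c[5] = d·G[:,5] = (01001010001)·(00100000000) mod 2 = 0+0+0+0+0+0+0+0+0+0+0 mod 2 = 0
  c[6] = d·G[:,6] = (01001010001)·(00010000000) mod 2 = 0+0+0+0+0+0+0+0+0+0+0 mod 2 = 0
  c[7] = d·G[:,7] = (01001010001)·(00001111111) mod 2 = 0+0+0+0+1+0+1+0+0+0+1 mod 2 = 1
  c[8] = d·G[:,8] = (01001010001)·(00001000000) mod 2 = 0+0+0+0+1+0+0+0+0+0+0 mod 2 = 1
  c[9] = d·G[:,9] = (01001010001)·(00000100000) mod 2 = 0+0+0+0+0+0+0+0+0+0+0 mod 2 = 0
  c[10] = d·G[:,10] = (01001010001)·(00000010000) mod 2 = 0+0+0+0+0+0+1+0+0+0+0 mod 2 = 1
  c[11] = d·G[:,11] = (01001010001)·(00000001000) mod 2 = 0+0+0+0+0+0+0+0+0+0+0 mod 2 = 0
  c[12] = d·G[:,12] = (01001010001)·(00000000100) mod 2 = 0+0+0+0+0+0+0+0+0+0+0 mod 2 = 0
  c[13] = d·G[:,13] = (01001010001)·(00000000010) mod 2 = 0+0+0+0+0+0+0+0+0+0+0 mod 2 = 0
  c[14] = d·G[:,14] = (01001010001)·(00000000001) mod 2 = 0+0+0+0+0+0+0+0+0+0+1 mod 2 = 1
Codeword = 000010011010001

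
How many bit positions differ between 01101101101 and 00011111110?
XOR = 01110010011, count of 1s = 6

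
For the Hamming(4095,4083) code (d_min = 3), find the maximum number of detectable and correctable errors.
Detection only: up to d_min − 1 = 2 errors.
Correction: up to ⌊(d_min − 1)/2⌋ = ⌊2/2⌋ = 1 errors.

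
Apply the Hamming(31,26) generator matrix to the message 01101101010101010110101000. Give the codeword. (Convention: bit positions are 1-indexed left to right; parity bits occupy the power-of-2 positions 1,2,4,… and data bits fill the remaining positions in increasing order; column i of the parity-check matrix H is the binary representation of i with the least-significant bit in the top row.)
Codeword c = d · G (mod 2), d = 01101101010101010110101000:
  c[0] = d·G[:,0] = (01101101010101010110101000)·(11011010101101010101010101) mod 2 = 0+1+0+0+1+0+0+0+0+0+0+1+0+1+0+1+0+1+0+0+0+0+0+0+0+0 mod 2 = 0
  c[1] = d·G[:,1] = (01101101010101010110101000)·(10110110011011001100110011) mod 2 = 0+0+1+0+0+1+0+0+0+1+0+0+0+1+0+0+0+1+0+0+1+0+0+0+0+0 mod 2 = 0
  c[2] = d·G[:,2] = (01101101010101010110101000)·(10000000000000000000000000) mod 2 = 0+0+0+0+0+0+0+0+0+0+0+0+0+0+0+0+0+0+0+0+0+0+0+0+0+0 mod 2 = 0
  c[3] = d·G[:,3] = (01101101010101010110101000)·(01110001111000111100001111) mod 2 = 0+1+1+0+0+0+0+1+0+1+0+0+0+0+0+1+0+1+0+0+0+0+1+0+0+0 mod 2 = 1
  c[4] = d·G[:,4] = (01101101010101010110101000)·(01000000000000000000000000) mod 2 = 0+1+0+0+0+0+0+0+0+0+0+0+0+0+0+0+0+0+0+0+0+0+0+0+0+0 mod 2 = 1
  c[5] = d·G[:,5] = (01101101010101010110101000)·(00100000000000000000000000) mod 2 = 0+0+1+0+0+0+0+0+0+0+0+0+0+0+0+0+0+0+0+0+0+0+0+0+0+0 mod 2 = 1
  c[6] = d·G[:,6] = (01101101010101010110101000)·(00010000000000000000000000) mod 2 = 0+0+0+0+0+0+0+0+0+0+0+0+0+0+0+0+0+0+0+0+0+0+0+0+0+0 mod 2 = 0
  c[7] = d·G[:,7] = (01101101010101010110101000)·(00001111111000000011111111) mod 2 = 0+0+0+0+1+1+0+1+0+1+0+0+0+0+0+0+0+0+1+0+1+0+1+0+0+0 mod 2 = 1
  c[8] = d·G[:,8] = (01101101010101010110101000)·(00001000000000000000000000) mod 2 = 0+0+0+0+1+0+0+0+0+0+0+0+0+0+0+0+0+0+0+0+0+0+0+0+0+0 mod 2 = 1
  c[9] = d·G[:,9] = (01101101010101010110101000)·(00000100000000000000000000) mod 2 = 0+0+0+0+0+1+0+0+0+0+0+0+0+0+0+0+0+0+0+0+0+0+0+0+0+0 mod 2 = 1
  c[10] = d·G[:,10] = (01101101010101010110101000)·(00000010000000000000000000) mod 2 = 0+0+0+0+0+0+0+0+0+0+0+0+0+0+0+0+0+0+0+0+0+0+0+0+0+0 mod 2 = 0
  c[11] = d·G[:,11] = (01101101010101010110101000)·(00000001000000000000000000) mod 2 = 0+0+0+0+0+0+0+1+0+0+0+0+0+0+0+0+0+0+0+0+0+0+0+0+0+0 mod 2 = 1
  c[12] = d·G[:,12] = (01101101010101010110101000)·(00000000100000000000000000) mod 2 = 0+0+0+0+0+0+0+0+0+0+0+0+0+0+0+0+0+0+0+0+0+0+0+0+0+0 mod 2 = 0
  c[13] = d·G[:,13] = (01101101010101010110101000)·(00000000010000000000000000) mod 2 = 0+0+0+0+0+0+0+0+0+1+0+0+0+0+0+0+0+0+0+0+0+0+0+0+0+0 mod 2 = 1
  c[14] = d·G[:,14] = (01101101010101010110101000)·(00000000001000000000000000) mod 2 = 0+0+0+0+0+0+0+0+0+0+0+0+0+0+0+0+0+0+0+0+0+0+0+0+0+0 mod 2 = 0
  c[15] = d·G[:,15] = (01101101010101010110101000)·(00000000000111111111111111) mod 2 = 0+0+0+0+0+0+0+0+0+0+0+1+0+1+0+1+0+1+1+0+1+0+1+0+0+0 mod 2 = 1
  c[16] = d·G[:,16] = (01101101010101010110101000)·(00000000000100000000000000) mod 2 = 0+0+0+0+0+0+0+0+0+0+0+1+0+0+0+0+0+0+0+0+0+0+0+0+0+0 mod 2 = 1
  c[17] = d·G[:,17] = (01101101010101010110101000)·(00000000000010000000000000) mod 2 = 0+0+0+0+0+0+0+0+0+0+0+0+0+0+0+0+0+0+0+0+0+0+0+0+0+0 mod 2 = 0
  c[18] = d·G[:,18] = (01101101010101010110101000)·(00000000000001000000000000) mod 2 = 0+0+0+0+0+0+0+0+0+0+0+0+0+1+0+0+0+0+0+0+0+0+0+0+0+0 mod 2 = 1
  c[19] = d·G[:,19] = (01101101010101010110101000)·(00000000000000100000000000) mod 2 = 0+0+0+0+0+0+0+0+0+0+0+0+0+0+0+0+0+0+0+0+0+0+0+0+0+0 mod 2 = 0
  c[20] = d·G[:,20] = (01101101010101010110101000)·(00000000000000010000000000) mod 2 = 0+0+0+0+0+0+0+0+0+0+0+0+0+0+0+1+0+0+0+0+0+0+0+0+0+0 mod 2 = 1
  c[21] = d·G[:,21] = (01101101010101010110101000)·(00000000000000001000000000) mod 2 = 0+0+0+0+0+0+0+0+0+0+0+0+0+0+0+0+0+0+0+0+0+0+0+0+0+0 mod 2 = 0
  c[22] = d·G[:,22] = (01101101010101010110101000)·(00000000000000000100000000) mod 2 = 0+0+0+0+0+0+0+0+0+0+0+0+0+0+0+0+0+1+0+0+0+0+0+0+0+0 mod 2 = 1
  c[23] = d·G[:,23] = (01101101010101010110101000)·(00000000000000000010000000) mod 2 = 0+0+0+0+0+0+0+0+0+0+0+0+0+0+0+0+0+0+1+0+0+0+0+0+0+0 mod 2 = 1
  c[24] = d·G[:,24] = (01101101010101010110101000)·(00000000000000000001000000) mod 2 = 0+0+0+0+0+0+0+0+0+0+0+0+0+0+0+0+0+0+0+0+0+0+0+0+0+0 mod 2 = 0
  c[25] = d·G[:,25] = (01101101010101010110101000)·(00000000000000000000100000) mod 2 = 0+0+0+0+0+0+0+0+0+0+0+0+0+0+0+0+0+0+0+0+1+0+0+0+0+0 mod 2 = 1
  c[26] = d·G[:,26] = (01101101010101010110101000)·(00000000000000000000010000) mod 2 = 0+0+0+0+0+0+0+0+0+0+0+0+0+0+0+0+0+0+0+0+0+0+0+0+0+0 mod 2 = 0
  c[27] = d·G[:,27] = (01101101010101010110101000)·(00000000000000000000001000) mod 2 = 0+0+0+0+0+0+0+0+0+0+0+0+0+0+0+0+0+0+0+0+0+0+1+0+0+0 mod 2 = 1
  c[28] = d·G[:,28] = (01101101010101010110101000)·(00000000000000000000000100) mod 2 = 0+0+0+0+0+0+0+0+0+0+0+0+0+0+0+0+0+0+0+0+0+0+0+0+0+0 mod 2 = 0
  c[29] = d·G[:,29] = (01101101010101010110101000)·(00000000000000000000000010) mod 2 = 0+0+0+0+0+0+0+0+0+0+0+0+0+0+0+0+0+0+0+0+0+0+0+0+0+0 mod 2 = 0
  c[30] = d·G[:,30] = (01101101010101010110101000)·(00000000000000000000000001) mod 2 = 0+0+0+0+0+0+0+0+0+0+0+0+0+0+0+0+0+0+0+0+0+0+0+0+0+0 mod 2 = 0
Codeword = 0001110111010101101010110101000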